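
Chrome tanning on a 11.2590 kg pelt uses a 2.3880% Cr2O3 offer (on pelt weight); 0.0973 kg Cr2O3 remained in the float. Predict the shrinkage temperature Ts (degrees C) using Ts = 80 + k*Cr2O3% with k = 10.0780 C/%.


Offered = pelt * offer_pct / 100 = 11.2590 * 2.3880 / 100 = 0.2689 kg
Uptake = offered - residual = 0.2689 - 0.0973 = 0.1716 kg
Cr2O3% on pelt = uptake / pelt * 100 = 0.1716 / 11.2590 * 100 = 1.5238 %
Ts = 80 + k * Cr2O3% = 80 + 10.0780 * 1.5238 = 95.3569 C


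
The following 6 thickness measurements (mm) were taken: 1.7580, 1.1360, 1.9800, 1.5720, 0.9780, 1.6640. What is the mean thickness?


Formula: Average = sum / n
Substituting: Average = 9.0880 / 6
Result: 1.5147 mm


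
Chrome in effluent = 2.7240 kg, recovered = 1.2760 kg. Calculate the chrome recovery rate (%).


Formula: Recovery = recovered / input * 100
Substituting: Recovery = 1.2760 / 2.7240 * 100
Result: 46.8429 %


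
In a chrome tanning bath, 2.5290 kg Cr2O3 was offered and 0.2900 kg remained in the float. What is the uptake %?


Formula: Uptake = (offered - residual) / offered * 100
Substituting: Uptake = (2.5290 - 0.2900) / 2.5290 * 100
Result: 88.5330 %


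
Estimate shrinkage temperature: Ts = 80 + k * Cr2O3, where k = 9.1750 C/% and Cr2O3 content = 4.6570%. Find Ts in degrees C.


Formula: Ts = 80 + k * Cr2O3
Substituting: Ts = 80 + 9.1750 * 4.6570
Result: 122.7280 C


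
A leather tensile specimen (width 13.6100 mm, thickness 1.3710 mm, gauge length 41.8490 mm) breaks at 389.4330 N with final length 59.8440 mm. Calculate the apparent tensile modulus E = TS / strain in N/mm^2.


TS = F / (w * t) = 389.4330 / (13.6100 * 1.3710) = 20.8707 N/mm^2
strain = (Lf - L0) / L0 = (59.8440 - 41.8490) / 41.8490 = 0.4300
E = TS / strain = 20.8707 / 0.4300 = 48.5367 N/mm^2


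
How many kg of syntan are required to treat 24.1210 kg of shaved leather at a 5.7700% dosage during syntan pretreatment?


Formula: Syntan = substrate * pct / 100
Substituting: Syntan = 24.1210 * 5.7700 / 100
Result: 1.3918 kg


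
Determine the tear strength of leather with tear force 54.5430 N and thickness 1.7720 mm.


Formula: Tear strength = force / thickness
Substituting: Tear strength = 54.5430 / 1.7720
Result: 30.7805 N/mm


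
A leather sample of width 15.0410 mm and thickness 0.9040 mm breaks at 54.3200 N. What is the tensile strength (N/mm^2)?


Formula: TS = force / (width * thickness)
Substituting: TS = 54.3200 / (15.0410 * 0.9040)
Result: 3.9950 N/mm^2


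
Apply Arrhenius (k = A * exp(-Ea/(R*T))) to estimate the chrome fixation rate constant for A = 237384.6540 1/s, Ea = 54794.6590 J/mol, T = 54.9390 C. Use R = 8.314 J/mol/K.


T_K = T_C + 273.15 = 54.9390 + 273.15 = 328.0890 K
exponent = -Ea / (R * T_K) = -54794.6590 / (8.314 * 328.0890) = -20.0880
k = A * exp(exponent) = 237384.6540 * exp(-20.0880) = 4.4807e-04 1/s


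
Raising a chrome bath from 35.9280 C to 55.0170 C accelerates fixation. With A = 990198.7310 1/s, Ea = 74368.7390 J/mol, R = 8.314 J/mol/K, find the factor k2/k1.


T1 = 35.9280 + 273.15 = 309.0780 K; T2 = 55.0170 + 273.15 = 328.1670 K
k1 = A * exp(-Ea/(R*T1)) = 990198.7310 * exp(-74368.7390/(8.314*309.0780)) = 2.6720e-07 1/s
k2 = A * exp(-Ea/(R*T2)) = 990198.7310 * exp(-74368.7390/(8.314*328.1670)) = 1.4386e-06 1/s
k2/k1 = 1.4386e-06 / 2.6720e-07 = 5.3841


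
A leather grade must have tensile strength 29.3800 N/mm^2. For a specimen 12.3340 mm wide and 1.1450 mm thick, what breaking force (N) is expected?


Formula: F = TS * w * t
Substituting: F = 29.3800 * 12.3340 * 1.1450
Result: 414.9170 N


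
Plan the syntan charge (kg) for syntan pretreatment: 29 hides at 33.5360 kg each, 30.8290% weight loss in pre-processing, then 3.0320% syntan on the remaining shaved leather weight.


Total_raw = N * avg_wt = 29 * 33.5360 = 972.5440 kg
Substrate = Total_raw * (1 - loss/100) = 972.5440 * (1 - 30.8290/100) = 672.7184 kg
Syntan = Substrate * pct / 100 = 672.7184 * 3.0320 / 100 = 20.3968 kg


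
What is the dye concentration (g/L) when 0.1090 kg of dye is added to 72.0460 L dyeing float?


Formula: Conc = dye_mass(kg) / volume(L) * 1000
Substituting: Conc = 0.1090 / 72.0460 * 1000
Result: 1.5129 g/L


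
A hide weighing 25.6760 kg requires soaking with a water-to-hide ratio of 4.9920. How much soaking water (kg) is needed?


Formula: Water = hide_weight * ratio
Substituting: Water = 25.6760 * 4.9920
Result: 128.1746 kg


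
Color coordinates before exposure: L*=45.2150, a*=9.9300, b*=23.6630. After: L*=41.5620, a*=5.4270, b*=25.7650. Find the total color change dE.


dL = -3.6530, da = -4.5030, db = 2.1020
dE = sqrt((-3.6530)^2 + (-4.5030)^2 + 2.1020^2) = 6.1676


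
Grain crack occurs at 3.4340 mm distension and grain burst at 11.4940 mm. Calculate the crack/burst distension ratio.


Formula: Ratio = crack / burst
Substituting: Ratio = 3.4340 / 11.4940
Result: 0.2988


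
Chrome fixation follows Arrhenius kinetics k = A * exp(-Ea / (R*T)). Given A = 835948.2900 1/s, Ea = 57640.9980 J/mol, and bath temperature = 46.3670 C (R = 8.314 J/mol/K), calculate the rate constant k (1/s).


T_K = T_C + 273.15 = 46.3670 + 273.15 = 319.5170 K
exponent = -Ea / (R * T_K) = -57640.9980 / (8.314 * 319.5170) = -21.6984
k = A * exp(exponent) = 835948.2900 * exp(-21.6984) = 3.1527e-04 1/s


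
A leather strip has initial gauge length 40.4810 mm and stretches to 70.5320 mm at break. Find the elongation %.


Formula: Elongation = (Lf - L0) / L0 * 100
Substituting: Elongation = (70.5320 - 40.4810) / 40.4810 * 100
Result: 74.2348 %


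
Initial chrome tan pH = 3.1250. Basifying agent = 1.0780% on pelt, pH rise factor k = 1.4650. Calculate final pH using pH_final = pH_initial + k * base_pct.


Formula: pH_final = pH_initial + k * base_pct
Substituting: pH_final = 3.1250 + 1.4650 * 1.0780
Result: 4.7043


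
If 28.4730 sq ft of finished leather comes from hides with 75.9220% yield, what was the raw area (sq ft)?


Formula: raw = finished * 100 / yield
Substituting: raw = 28.4730 * 100 / 75.9220
Result: 37.5030 sq ft


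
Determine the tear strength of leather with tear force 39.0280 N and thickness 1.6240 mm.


Formula: Tear strength = force / thickness
Substituting: Tear strength = 39.0280 / 1.6240
Result: 24.0320 N/mm


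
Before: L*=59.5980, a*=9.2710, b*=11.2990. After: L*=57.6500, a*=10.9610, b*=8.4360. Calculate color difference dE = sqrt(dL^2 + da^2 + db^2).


dL = -1.9480, da = 1.6900, db = -2.8630
dE = sqrt((-1.9480)^2 + 1.6900^2 + (-2.8630)^2) = 3.8533


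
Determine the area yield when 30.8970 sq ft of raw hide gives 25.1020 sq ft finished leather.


Formula: Yield = finished / raw * 100
Substituting: Yield = 25.1020 / 30.8970 * 100
Result: 81.2441 %


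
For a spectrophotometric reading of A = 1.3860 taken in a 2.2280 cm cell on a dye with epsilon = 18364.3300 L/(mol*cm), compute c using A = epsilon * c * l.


Formula: c = A / (epsilon * l)
Substituting: c = 1.3860 / (18364.3300 * 2.2280)
Result: 3.3875e-05 mol/L


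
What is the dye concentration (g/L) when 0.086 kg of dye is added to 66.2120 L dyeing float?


Formula: Conc = dye_mass(kg) / volume(L) * 1000
Substituting: Conc = 0.086 / 66.2120 * 1000
Result: 1.2989 g/L


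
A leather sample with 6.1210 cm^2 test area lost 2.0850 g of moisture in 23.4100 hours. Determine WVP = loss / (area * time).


Formula: WVP = loss / (area * time)
Substituting: WVP = 2.0850 / (6.1210 * 23.4100)
Result: 0.0145506 g/(cm^2*hr)


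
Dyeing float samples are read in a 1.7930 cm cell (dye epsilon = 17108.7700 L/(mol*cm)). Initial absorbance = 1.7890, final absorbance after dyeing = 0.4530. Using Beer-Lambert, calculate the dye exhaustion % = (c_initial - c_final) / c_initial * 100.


c_initial = A_i / (epsilon * l) = 1.7890 / (17108.7700 * 1.7930) = 5.8319e-05 mol/L
c_final = A_f / (epsilon * l) = 0.4530 / (17108.7700 * 1.7930) = 1.4767e-05 mol/L
Exhaustion = (c_initial - c_final) / c_initial * 100 = (5.8319e-05 - 1.4767e-05) / 5.8319e-05 * 100 = 74.6786 %


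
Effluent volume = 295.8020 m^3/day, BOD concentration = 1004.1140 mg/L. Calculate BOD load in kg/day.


Formula: BOD_load = volume * conc / 1000
Substituting: BOD_load = 295.8020 * 1004.1140 / 1000
Result: 297.0189 kg/day


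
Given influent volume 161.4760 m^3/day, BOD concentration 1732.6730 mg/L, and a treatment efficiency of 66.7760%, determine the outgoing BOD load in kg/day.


Load_in = volume * conc / 1000 = 161.4760 * 1732.6730 / 1000 = 279.7851 kg/day
Removed = Load_in * eff / 100 = 279.7851 * 66.7760 / 100 = 186.8293 kg/day
Load_out = Load_in - Removed = 279.7851 - 186.8293 = 92.9558 kg/day


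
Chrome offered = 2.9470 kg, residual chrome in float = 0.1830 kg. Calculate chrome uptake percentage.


Formula: Uptake = (offered - residual) / offered * 100
Substituting: Uptake = (2.9470 - 0.1830) / 2.9470 * 100
Result: 93.7903 %


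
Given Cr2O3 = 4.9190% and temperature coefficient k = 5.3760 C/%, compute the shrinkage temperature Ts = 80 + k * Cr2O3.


Formula: Ts = 80 + k * Cr2O3
Substituting: Ts = 80 + 5.3760 * 4.9190
Result: 106.4445 C


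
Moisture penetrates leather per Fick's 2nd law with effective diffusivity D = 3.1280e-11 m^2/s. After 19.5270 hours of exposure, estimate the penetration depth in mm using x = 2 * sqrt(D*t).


t = 19.5270 hr * 3600 = 70297.2000 s
D * t = 3.1280e-11 * 70297.2000 = 2.1989e-06
x = 2 * sqrt(D*t) = 2 * sqrt(2.1989e-06) = 0.00296574 m = 2.9657 mm


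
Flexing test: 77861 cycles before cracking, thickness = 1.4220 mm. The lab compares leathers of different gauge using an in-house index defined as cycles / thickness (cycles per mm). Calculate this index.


Formula: Index = cycles / thickness
Substituting: Index = 77861 / 1.4220
Result: 54754.5710 cycles/mm


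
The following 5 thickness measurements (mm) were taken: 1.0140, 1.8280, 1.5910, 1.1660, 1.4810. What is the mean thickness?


Formula: Average = sum / n
Substituting: Average = 7.0800 / 5
Result: 1.4160 mm


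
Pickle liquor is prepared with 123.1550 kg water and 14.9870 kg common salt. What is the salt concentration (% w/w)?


Formula: Conc = salt / (water + salt) * 100
Substituting: Conc = 14.9870 / (123.1550 + 14.9870) * 100
Result: 10.8490 %


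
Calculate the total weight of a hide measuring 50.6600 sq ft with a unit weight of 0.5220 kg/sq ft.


Formula: Weight = area * weight_per_sqft
Substituting: Weight = 50.6600 * 0.5220
Result: 26.4445 kg


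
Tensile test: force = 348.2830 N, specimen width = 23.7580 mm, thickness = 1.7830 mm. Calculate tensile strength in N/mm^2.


Formula: TS = force / (width * thickness)
Substituting: TS = 348.2830 / (23.7580 * 1.7830)
Result: 8.2219 N/mm^2


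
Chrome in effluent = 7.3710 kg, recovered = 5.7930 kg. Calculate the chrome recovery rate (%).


Formula: Recovery = recovered / input * 100
Substituting: Recovery = 5.7930 / 7.3710 * 100
Result: 78.5918 %


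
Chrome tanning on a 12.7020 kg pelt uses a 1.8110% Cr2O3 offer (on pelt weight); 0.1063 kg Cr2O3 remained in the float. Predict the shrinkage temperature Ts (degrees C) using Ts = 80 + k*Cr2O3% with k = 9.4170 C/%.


Offered = pelt * offer_pct / 100 = 12.7020 * 1.8110 / 100 = 0.2300 kg
Uptake = offered - residual = 0.2300 - 0.1063 = 0.1237 kg
Cr2O3% on pelt = uptake / pelt * 100 = 0.1237 / 12.7020 * 100 = 0.9741 %
Ts = 80 + k * Cr2O3% = 80 + 9.4170 * 0.9741 = 89.1733 C


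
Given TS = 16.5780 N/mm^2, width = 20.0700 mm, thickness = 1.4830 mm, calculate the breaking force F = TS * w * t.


Formula: F = TS * w * t
Substituting: F = 16.5780 * 20.0700 * 1.4830
Result: 493.4244 N


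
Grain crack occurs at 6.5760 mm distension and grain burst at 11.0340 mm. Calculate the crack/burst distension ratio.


Formula: Ratio = crack / burst
Substituting: Ratio = 6.5760 / 11.0340
Result: 0.5960


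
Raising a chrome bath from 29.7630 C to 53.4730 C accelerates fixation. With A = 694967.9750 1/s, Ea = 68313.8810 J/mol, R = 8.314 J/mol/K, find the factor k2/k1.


T1 = 29.7630 + 273.15 = 302.9130 K; T2 = 53.4730 + 273.15 = 326.6230 K
k1 = A * exp(-Ea/(R*T1)) = 694967.9750 * exp(-68313.8810/(8.314*302.9130)) = 1.1519e-06 1/s
k2 = A * exp(-Ea/(R*T2)) = 694967.9750 * exp(-68313.8810/(8.314*326.6230)) = 8.2525e-06 1/s
k2/k1 = 8.2525e-06 / 1.1519e-06 = 7.1642


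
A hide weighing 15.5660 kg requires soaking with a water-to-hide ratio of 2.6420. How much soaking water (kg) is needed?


Formula: Water = hide_weight * ratio
Substituting: Water = 15.5660 * 2.6420
Result: 41.1254 kg


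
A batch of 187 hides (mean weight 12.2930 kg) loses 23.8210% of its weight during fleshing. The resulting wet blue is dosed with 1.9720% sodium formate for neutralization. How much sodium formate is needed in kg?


Total_raw = N * avg_wt = 187 * 12.2930 = 2298.7910 kg
Substrate = Total_raw * (1 - loss/100) = 2298.7910 * (1 - 23.8210/100) = 1751.1960 kg
Neutralizer = Substrate * pct / 100 = 1751.1960 * 1.9720 / 100 = 34.5336 kg


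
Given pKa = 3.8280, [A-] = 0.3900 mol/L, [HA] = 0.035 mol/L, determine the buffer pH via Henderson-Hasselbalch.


ratio = [A-] / [HA] = 0.3900 / 0.035 = 11.1429
log10(ratio) = 1.0470
pH = pKa + log10(ratio) = 3.8280 + 1.0470 = 4.8750


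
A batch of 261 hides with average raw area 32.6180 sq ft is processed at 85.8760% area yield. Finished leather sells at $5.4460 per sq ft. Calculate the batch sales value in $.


Raw_total = N * avg_area = 261 * 32.6180 = 8513.2980 sq ft
Finished = Raw_total * yield / 100 = 8513.2980 * 85.8760 / 100 = 7310.8798 sq ft
Value = Finished * price = 7310.8798 * 5.4460 = 39815.0513 $


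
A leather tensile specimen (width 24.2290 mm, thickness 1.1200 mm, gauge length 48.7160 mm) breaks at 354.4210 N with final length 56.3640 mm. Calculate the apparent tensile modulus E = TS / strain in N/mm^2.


TS = F / (w * t) = 354.4210 / (24.2290 * 1.1200) = 13.0607 N/mm^2
strain = (Lf - L0) / L0 = (56.3640 - 48.7160) / 48.7160 = 0.1570
E = TS / strain = 13.0607 / 0.1570 = 83.1936 N/mm^2


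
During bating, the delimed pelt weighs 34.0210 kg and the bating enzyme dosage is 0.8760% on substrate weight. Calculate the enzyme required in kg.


Formula: Enzyme = substrate * pct / 100
Substituting: Enzyme = 34.0210 * 0.8760 / 100
Result: 0.2980 kg


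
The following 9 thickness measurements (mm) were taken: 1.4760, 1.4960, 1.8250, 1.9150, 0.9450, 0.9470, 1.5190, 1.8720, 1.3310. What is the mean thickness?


Formula: Average = sum / n
Substituting: Average = 13.3260 / 9
Result: 1.4807 mm


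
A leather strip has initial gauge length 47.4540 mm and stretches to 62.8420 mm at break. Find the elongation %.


Formula: Elongation = (Lf - L0) / L0 * 100
Substituting: Elongation = (62.8420 - 47.4540) / 47.4540 * 100
Result: 32.4272 %


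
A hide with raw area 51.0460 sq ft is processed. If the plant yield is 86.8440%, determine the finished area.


Formula: finished = raw * yield / 100
Substituting: finished = 51.0460 * 86.8440 / 100
Result: 44.3304 sq ft


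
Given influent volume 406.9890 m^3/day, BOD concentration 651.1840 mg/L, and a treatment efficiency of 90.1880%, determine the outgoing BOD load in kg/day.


Load_in = volume * conc / 1000 = 406.9890 * 651.1840 / 1000 = 265.0247 kg/day
Removed = Load_in * eff / 100 = 265.0247 * 90.1880 / 100 = 239.0205 kg/day
Load_out = Load_in - Removed = 265.0247 - 239.0205 = 26.0042 kg/day


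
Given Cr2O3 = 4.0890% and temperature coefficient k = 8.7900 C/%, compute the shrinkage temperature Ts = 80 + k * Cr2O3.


Formula: Ts = 80 + k * Cr2O3
Substituting: Ts = 80 + 8.7900 * 4.0890
Result: 115.9423 C


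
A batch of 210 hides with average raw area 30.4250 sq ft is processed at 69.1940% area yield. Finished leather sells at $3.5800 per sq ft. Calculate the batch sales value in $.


Raw_total = N * avg_area = 210 * 30.4250 = 6389.2500 sq ft
Finished = Raw_total * yield / 100 = 6389.2500 * 69.1940 / 100 = 4420.9776 sq ft
Value = Finished * price = 4420.9776 * 3.5800 = 15827.1000 $


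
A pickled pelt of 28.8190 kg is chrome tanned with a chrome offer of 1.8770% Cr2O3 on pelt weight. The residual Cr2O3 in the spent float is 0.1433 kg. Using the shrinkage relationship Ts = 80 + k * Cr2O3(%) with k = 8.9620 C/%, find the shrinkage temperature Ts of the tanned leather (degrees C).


Offered = pelt * offer_pct / 100 = 28.8190 * 1.8770 / 100 = 0.5409 kg
Uptake = offered - residual = 0.5409 - 0.1433 = 0.3976 kg
Cr2O3% on pelt = uptake / pelt * 100 = 0.3976 / 28.8190 * 100 = 1.3798 %
Ts = 80 + k * Cr2O3% = 80 + 8.9620 * 1.3798 = 92.3654 C


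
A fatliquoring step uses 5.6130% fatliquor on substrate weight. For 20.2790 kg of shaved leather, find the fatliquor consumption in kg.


Formula: Fat = substrate * pct / 100
Substituting: Fat = 20.2790 * 5.6130 / 100
Result: 1.1383 kg


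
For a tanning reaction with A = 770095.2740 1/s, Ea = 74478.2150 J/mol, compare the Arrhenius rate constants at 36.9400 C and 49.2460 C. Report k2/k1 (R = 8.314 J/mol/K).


T1 = 36.9400 + 273.15 = 310.0900 K; T2 = 49.2460 + 273.15 = 322.3960 K
k1 = A * exp(-Ea/(R*T1)) = 770095.2740 * exp(-74478.2150/(8.314*310.0900)) = 2.1890e-07 1/s
k2 = A * exp(-Ea/(R*T2)) = 770095.2740 * exp(-74478.2150/(8.314*322.3960)) = 6.5938e-07 1/s
k2/k1 = 6.5938e-07 / 2.1890e-07 = 3.0123


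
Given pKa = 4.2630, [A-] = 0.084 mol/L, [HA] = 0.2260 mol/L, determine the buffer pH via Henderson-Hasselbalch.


ratio = [A-] / [HA] = 0.084 / 0.2260 = 0.3717
log10(ratio) = -0.4298
pH = pKa + log10(ratio) = 4.2630 - 0.4298 = 3.8332


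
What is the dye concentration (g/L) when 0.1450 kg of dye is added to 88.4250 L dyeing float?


Formula: Conc = dye_mass(kg) / volume(L) * 1000
Substituting: Conc = 0.1450 / 88.4250 * 1000
Result: 1.6398 g/L


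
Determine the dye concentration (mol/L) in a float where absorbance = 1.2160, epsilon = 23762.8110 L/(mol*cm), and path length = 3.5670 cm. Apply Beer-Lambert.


Formula: c = A / (epsilon * l)
Substituting: c = 1.2160 / (23762.8110 * 3.5670)
Result: 1.4346e-05 mol/L


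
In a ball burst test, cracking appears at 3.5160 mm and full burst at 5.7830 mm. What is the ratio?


Formula: Ratio = crack / burst
Substituting: Ratio = 3.5160 / 5.7830
Result: 0.6080


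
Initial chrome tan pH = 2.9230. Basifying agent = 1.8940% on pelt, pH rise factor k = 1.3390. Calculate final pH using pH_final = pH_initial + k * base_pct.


Formula: pH_final = pH_initial + k * base_pct
Substituting: pH_final = 2.9230 + 1.3390 * 1.8940
Result: 5.4591


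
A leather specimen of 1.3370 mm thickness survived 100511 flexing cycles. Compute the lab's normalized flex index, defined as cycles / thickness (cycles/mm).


Formula: Index = cycles / thickness
Substituting: Index = 100511 / 1.3370
Result: 75176.5146 cycles/mm


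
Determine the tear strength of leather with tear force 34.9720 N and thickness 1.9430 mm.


Formula: Tear strength = force / thickness
Substituting: Tear strength = 34.9720 / 1.9430
Result: 17.9990 N/mm


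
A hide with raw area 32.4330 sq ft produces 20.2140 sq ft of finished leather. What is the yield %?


Formula: Yield = finished / raw * 100
Substituting: Yield = 20.2140 / 32.4330 * 100
Result: 62.3254 %


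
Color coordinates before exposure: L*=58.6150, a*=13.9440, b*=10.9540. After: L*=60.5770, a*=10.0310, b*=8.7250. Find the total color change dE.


dL = 1.9620, da = -3.9130, db = -2.2290
dE = sqrt(1.9620^2 + (-3.9130)^2 + (-2.2290)^2) = 4.9122


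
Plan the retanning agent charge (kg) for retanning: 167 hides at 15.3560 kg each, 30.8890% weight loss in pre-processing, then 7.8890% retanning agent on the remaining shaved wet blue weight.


Total_raw = N * avg_wt = 167 * 15.3560 = 2564.4520 kg
Substrate = Total_raw * (1 - loss/100) = 2564.4520 * (1 - 30.8890/100) = 1772.3184 kg
Retan = Substrate * pct / 100 = 1772.3184 * 7.8890 / 100 = 139.8182 kg


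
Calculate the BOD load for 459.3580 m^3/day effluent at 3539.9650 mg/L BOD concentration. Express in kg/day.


Formula: BOD_load = volume * conc / 1000
Substituting: BOD_load = 459.3580 * 3539.9650 / 1000
Result: 1626.1112 kg/day


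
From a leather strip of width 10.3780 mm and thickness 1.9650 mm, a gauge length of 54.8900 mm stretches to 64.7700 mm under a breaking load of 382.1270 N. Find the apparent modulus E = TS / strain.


TS = F / (w * t) = 382.1270 / (10.3780 * 1.9650) = 18.7384 N/mm^2
strain = (Lf - L0) / L0 = (64.7700 - 54.8900) / 54.8900 = 0.1800
E = TS / strain = 18.7384 / 0.1800 = 104.1041 N/mm^2


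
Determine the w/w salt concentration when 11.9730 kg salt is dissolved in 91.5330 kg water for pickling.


Formula: Conc = salt / (water + salt) * 100
Substituting: Conc = 11.9730 / (91.5330 + 11.9730) * 100
Result: 11.5674 %


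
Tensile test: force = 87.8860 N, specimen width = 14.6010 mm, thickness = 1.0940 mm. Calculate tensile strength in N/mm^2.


Formula: TS = force / (width * thickness)
Substituting: TS = 87.8860 / (14.6010 * 1.0940)
Result: 5.5020 N/mm^2


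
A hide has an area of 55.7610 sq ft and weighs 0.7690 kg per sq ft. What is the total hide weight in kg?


Formula: Weight = area * weight_per_sqft
Substituting: Weight = 55.7610 * 0.7690
Result: 42.8802 kg


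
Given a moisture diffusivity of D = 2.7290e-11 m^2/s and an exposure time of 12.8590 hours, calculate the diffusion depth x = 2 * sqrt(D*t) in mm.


t = 12.8590 hr * 3600 = 46292.4000 s
D * t = 2.7290e-11 * 46292.4000 = 1.2633e-06
x = 2 * sqrt(D*t) = 2 * sqrt(1.2633e-06) = 0.00224795 m = 2.2479 mm


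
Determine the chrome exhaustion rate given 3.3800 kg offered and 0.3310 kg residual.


Formula: Uptake = (offered - residual) / offered * 100
Substituting: Uptake = (3.3800 - 0.3310) / 3.3800 * 100
Result: 90.2071 %


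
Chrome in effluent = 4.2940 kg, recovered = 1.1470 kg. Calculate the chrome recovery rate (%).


Formula: Recovery = recovered / input * 100
Substituting: Recovery = 1.1470 / 4.2940 * 100
Result: 26.7117 %


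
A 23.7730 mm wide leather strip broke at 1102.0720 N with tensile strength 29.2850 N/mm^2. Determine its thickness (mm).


Formula: t = F / (TS * w)
Substituting: t = 1102.0720 / (29.2850 * 23.7730)
Result: 1.5830 mm


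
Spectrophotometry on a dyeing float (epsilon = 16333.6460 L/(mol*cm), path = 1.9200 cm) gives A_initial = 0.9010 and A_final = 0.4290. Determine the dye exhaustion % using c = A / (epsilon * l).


c_initial = A_i / (epsilon * l) = 0.9010 / (16333.6460 * 1.9200) = 2.8730e-05 mol/L
c_final = A_f / (epsilon * l) = 0.4290 / (16333.6460 * 1.9200) = 1.3680e-05 mol/L
Exhaustion = (c_initial - c_final) / c_initial * 100 = (2.8730e-05 - 1.3680e-05) / 2.8730e-05 * 100 = 52.3862 %


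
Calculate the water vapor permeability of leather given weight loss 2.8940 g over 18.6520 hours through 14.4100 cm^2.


Formula: WVP = loss / (area * time)
Substituting: WVP = 2.8940 / (14.4100 * 18.6520)
Result: 0.0107674 g/(cm^2*hr)


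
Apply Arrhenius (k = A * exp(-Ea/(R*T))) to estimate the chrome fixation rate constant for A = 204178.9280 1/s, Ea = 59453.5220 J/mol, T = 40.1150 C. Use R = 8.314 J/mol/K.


T_K = T_C + 273.15 = 40.1150 + 273.15 = 313.2650 K
exponent = -Ea / (R * T_K) = -59453.5220 / (8.314 * 313.2650) = -22.8274
k = A * exp(exponent) = 204178.9280 * exp(-22.8274) = 2.4901e-05 1/s


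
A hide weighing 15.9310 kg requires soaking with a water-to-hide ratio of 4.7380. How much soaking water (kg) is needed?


Formula: Water = hide_weight * ratio
Substituting: Water = 15.9310 * 4.7380
Result: 75.4811 kg


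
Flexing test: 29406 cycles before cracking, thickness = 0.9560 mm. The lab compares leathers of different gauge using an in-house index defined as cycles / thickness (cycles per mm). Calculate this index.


Formula: Index = cycles / thickness
Substituting: Index = 29406 / 0.9560
Result: 30759.4142 cycles/mm


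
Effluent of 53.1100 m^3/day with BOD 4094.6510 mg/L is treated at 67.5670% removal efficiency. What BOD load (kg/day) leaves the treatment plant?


Load_in = volume * conc / 1000 = 53.1100 * 4094.6510 / 1000 = 217.4669 kg/day
Removed = Load_in * eff / 100 = 217.4669 * 67.5670 / 100 = 146.9359 kg/day
Load_out = Load_in - Removed = 217.4669 - 146.9359 = 70.5310 kg/day


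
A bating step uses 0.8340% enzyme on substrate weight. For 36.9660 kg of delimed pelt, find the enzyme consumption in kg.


Formula: Enzyme = substrate * pct / 100
Substituting: Enzyme = 36.9660 * 0.8340 / 100
Result: 0.3083 kg


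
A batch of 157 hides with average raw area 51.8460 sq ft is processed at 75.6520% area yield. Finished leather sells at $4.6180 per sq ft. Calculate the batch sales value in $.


Raw_total = N * avg_area = 157 * 51.8460 = 8139.8220 sq ft
Finished = Raw_total * yield / 100 = 8139.8220 * 75.6520 / 100 = 6157.9381 sq ft
Value = Finished * price = 6157.9381 * 4.6180 = 28437.3583 $


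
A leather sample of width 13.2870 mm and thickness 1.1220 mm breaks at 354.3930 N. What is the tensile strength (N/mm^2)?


Formula: TS = force / (width * thickness)
Substituting: TS = 354.3930 / (13.2870 * 1.1220)
Result: 23.7720 N/mm^2


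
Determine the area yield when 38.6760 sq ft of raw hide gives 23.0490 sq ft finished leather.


Formula: Yield = finished / raw * 100
Substituting: Yield = 23.0490 / 38.6760 * 100
Result: 59.5951 %


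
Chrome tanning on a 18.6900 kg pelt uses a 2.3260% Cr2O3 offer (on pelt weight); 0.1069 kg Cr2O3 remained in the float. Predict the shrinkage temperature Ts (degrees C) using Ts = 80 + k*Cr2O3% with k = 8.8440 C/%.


Offered = pelt * offer_pct / 100 = 18.6900 * 2.3260 / 100 = 0.4347 kg
Uptake = offered - residual = 0.4347 - 0.1069 = 0.3278 kg
Cr2O3% on pelt = uptake / pelt * 100 = 0.3278 / 18.6900 * 100 = 1.7540 %
Ts = 80 + k * Cr2O3% = 80 + 8.8440 * 1.7540 = 95.5127 C


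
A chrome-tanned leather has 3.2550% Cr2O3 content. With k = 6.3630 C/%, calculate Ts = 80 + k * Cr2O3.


Formula: Ts = 80 + k * Cr2O3
Substituting: Ts = 80 + 6.3630 * 3.2550
Result: 100.7116 C


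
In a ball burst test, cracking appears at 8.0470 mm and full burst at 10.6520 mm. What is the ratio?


Formula: Ratio = crack / burst
Substituting: Ratio = 8.0470 / 10.6520
Result: 0.7554


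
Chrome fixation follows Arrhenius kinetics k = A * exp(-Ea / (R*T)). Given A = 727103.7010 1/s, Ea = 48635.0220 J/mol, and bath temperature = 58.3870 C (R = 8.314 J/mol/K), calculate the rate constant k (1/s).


T_K = T_C + 273.15 = 58.3870 + 273.15 = 331.5370 K
exponent = -Ea / (R * T_K) = -48635.0220 / (8.314 * 331.5370) = -17.6444
k = A * exp(exponent) = 727103.7010 * exp(-17.6444) = 0.0158026 1/s


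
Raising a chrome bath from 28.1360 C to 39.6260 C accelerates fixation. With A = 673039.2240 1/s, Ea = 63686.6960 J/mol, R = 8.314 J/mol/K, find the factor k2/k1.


T1 = 28.1360 + 273.15 = 301.2860 K; T2 = 39.6260 + 273.15 = 312.7760 K
k1 = A * exp(-Ea/(R*T1)) = 673039.2240 * exp(-63686.6960/(8.314*301.2860)) = 6.1113e-06 1/s
k2 = A * exp(-Ea/(R*T2)) = 673039.2240 * exp(-63686.6960/(8.314*312.7760)) = 1.5551e-05 1/s
k2/k1 = 1.5551e-05 / 6.1113e-06 = 2.5447


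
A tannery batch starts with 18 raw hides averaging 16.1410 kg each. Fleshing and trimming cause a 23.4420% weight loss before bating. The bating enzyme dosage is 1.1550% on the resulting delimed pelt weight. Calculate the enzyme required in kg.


Total_raw = N * avg_wt = 18 * 16.1410 = 290.5380 kg
Substrate = Total_raw * (1 - loss/100) = 290.5380 * (1 - 23.4420/100) = 222.4301 kg
Enzyme = Substrate * pct / 100 = 222.4301 * 1.1550 / 100 = 2.5691 kg


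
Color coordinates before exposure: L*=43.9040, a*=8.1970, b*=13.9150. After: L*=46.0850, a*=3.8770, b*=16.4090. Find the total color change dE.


dL = 2.1810, da = -4.3200, db = 2.4940
dE = sqrt(2.1810^2 + (-4.3200)^2 + 2.4940^2) = 5.4442


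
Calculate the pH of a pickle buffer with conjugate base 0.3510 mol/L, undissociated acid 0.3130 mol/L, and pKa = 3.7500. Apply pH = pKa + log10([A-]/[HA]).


ratio = [A-] / [HA] = 0.3510 / 0.3130 = 1.1214
log10(ratio) = 0.0497628
pH = pKa + log10(ratio) = 3.7500 + 0.0497628 = 3.7998


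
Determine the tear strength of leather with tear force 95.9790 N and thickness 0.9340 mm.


Formula: Tear strength = force / thickness
Substituting: Tear strength = 95.9790 / 0.9340
Result: 102.7612 N/mm


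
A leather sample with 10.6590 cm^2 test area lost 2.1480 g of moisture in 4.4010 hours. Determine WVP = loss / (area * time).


Formula: WVP = loss / (area * time)
Substituting: WVP = 2.1480 / (10.6590 * 4.4010)
Result: 0.0457896 g/(cm^2*hr)


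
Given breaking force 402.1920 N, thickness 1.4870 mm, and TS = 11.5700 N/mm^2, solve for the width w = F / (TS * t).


Formula: w = F / (TS * t)
Substituting: w = 402.1920 / (11.5700 * 1.4870)
Result: 23.3770 mm


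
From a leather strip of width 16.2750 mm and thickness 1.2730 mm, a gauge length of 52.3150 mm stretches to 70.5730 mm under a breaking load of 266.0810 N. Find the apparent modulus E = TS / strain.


TS = F / (w * t) = 266.0810 / (16.2750 * 1.2730) = 12.8429 N/mm^2
strain = (Lf - L0) / L0 = (70.5730 - 52.3150) / 52.3150 = 0.3490
E = TS / strain = 12.8429 / 0.3490 = 36.7991 N/mm^2


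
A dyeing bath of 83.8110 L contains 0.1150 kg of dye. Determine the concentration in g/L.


Formula: Conc = dye_mass(kg) / volume(L) * 1000
Substituting: Conc = 0.1150 / 83.8110 * 1000
Result: 1.3721 g/L


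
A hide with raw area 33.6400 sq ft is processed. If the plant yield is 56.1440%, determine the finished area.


Formula: finished = raw * yield / 100
Substituting: finished = 33.6400 * 56.1440 / 100
Result: 18.8868 sq ft


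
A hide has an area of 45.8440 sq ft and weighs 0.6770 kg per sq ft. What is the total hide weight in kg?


Formula: Weight = area * weight_per_sqft
Substituting: Weight = 45.8440 * 0.6770
Result: 31.0364 kg


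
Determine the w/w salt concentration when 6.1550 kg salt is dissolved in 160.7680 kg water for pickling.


Formula: Conc = salt / (water + salt) * 100
Substituting: Conc = 6.1550 / (160.7680 + 6.1550) * 100
Result: 3.6873 %


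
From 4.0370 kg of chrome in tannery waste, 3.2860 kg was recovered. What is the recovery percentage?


Formula: Recovery = recovered / input * 100
Substituting: Recovery = 3.2860 / 4.0370 * 100
Result: 81.3971 %


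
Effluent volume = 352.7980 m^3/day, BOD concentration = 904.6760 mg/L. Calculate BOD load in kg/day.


Formula: BOD_load = volume * conc / 1000
Substituting: BOD_load = 352.7980 * 904.6760 / 1000
Result: 319.1679 kg/day


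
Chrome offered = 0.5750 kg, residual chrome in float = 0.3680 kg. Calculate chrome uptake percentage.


Formula: Uptake = (offered - residual) / offered * 100
Substituting: Uptake = (0.5750 - 0.3680) / 0.5750 * 100
Result: 36.0000 %


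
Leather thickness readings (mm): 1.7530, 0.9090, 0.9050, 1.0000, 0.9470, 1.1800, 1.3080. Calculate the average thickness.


Formula: Average = sum / n
Substituting: Average = 8.0020 / 7
Result: 1.1431 mm


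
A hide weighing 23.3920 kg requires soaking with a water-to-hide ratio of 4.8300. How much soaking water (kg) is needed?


Formula: Water = hide_weight * ratio
Substituting: Water = 23.3920 * 4.8300
Result: 112.9834 kg


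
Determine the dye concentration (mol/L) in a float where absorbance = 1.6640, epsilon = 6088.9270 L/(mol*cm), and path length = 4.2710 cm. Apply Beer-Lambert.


Formula: c = A / (epsilon * l)
Substituting: c = 1.6640 / (6088.9270 * 4.2710)
Result: 6.3986e-05 mol/L


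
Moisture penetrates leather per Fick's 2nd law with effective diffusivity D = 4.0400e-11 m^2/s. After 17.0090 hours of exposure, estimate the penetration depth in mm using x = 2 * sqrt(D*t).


t = 17.0090 hr * 3600 = 61232.4000 s
D * t = 4.0400e-11 * 61232.4000 = 2.4738e-06
x = 2 * sqrt(D*t) = 2 * sqrt(2.4738e-06) = 0.00314566 m = 3.1457 mm


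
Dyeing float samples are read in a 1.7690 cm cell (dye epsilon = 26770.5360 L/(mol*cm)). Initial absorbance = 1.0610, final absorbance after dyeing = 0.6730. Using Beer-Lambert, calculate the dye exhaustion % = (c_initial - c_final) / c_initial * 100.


c_initial = A_i / (epsilon * l) = 1.0610 / (26770.5360 * 1.7690) = 2.2404e-05 mol/L
c_final = A_f / (epsilon * l) = 0.6730 / (26770.5360 * 1.7690) = 1.4211e-05 mol/L
Exhaustion = (c_initial - c_final) / c_initial * 100 = (2.2404e-05 - 1.4211e-05) / 2.2404e-05 * 100 = 36.5693 %


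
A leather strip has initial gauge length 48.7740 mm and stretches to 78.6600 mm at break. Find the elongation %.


Formula: Elongation = (Lf - L0) / L0 * 100
Substituting: Elongation = (78.6600 - 48.7740) / 48.7740 * 100
Result: 61.2744 %


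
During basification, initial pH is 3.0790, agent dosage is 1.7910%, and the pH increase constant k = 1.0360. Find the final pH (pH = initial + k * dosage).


Formula: pH_final = pH_initial + k * base_pct
Substituting: pH_final = 3.0790 + 1.0360 * 1.7910
Result: 4.9345


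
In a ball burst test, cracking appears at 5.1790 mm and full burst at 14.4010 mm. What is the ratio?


Formula: Ratio = crack / burst
Substituting: Ratio = 5.1790 / 14.4010
Result: 0.3596


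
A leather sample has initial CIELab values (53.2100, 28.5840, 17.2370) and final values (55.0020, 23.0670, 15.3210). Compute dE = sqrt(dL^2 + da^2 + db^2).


dL = 1.7920, da = -5.5170, db = -1.9160
dE = sqrt(1.7920^2 + (-5.5170)^2 + (-1.9160)^2) = 6.1090


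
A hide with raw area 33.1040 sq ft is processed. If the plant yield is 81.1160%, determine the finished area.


Formula: finished = raw * yield / 100
Substituting: finished = 33.1040 * 81.1160 / 100
Result: 26.8526 sq ft


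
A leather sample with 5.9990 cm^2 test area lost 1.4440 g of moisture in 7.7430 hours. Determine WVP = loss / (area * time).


Formula: WVP = loss / (area * time)
Substituting: WVP = 1.4440 / (5.9990 * 7.7430)
Result: 0.031087 g/(cm^2*hr)


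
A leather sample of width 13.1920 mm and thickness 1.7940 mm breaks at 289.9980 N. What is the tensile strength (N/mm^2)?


Formula: TS = force / (width * thickness)
Substituting: TS = 289.9980 / (13.1920 * 1.7940)
Result: 12.2535 N/mm^2


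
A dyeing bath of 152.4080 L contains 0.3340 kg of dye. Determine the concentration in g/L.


Formula: Conc = dye_mass(kg) / volume(L) * 1000
Substituting: Conc = 0.3340 / 152.4080 * 1000
Result: 2.1915 g/L


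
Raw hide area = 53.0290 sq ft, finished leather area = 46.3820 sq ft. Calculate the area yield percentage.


Formula: Yield = finished / raw * 100
Substituting: Yield = 46.3820 / 53.0290 * 100
Result: 87.4653 %


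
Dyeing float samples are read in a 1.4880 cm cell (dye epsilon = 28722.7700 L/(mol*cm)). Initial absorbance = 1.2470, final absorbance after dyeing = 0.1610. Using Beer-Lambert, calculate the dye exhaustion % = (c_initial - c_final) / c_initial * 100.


c_initial = A_i / (epsilon * l) = 1.2470 / (28722.7700 * 1.4880) = 2.9177e-05 mol/L
c_final = A_f / (epsilon * l) = 0.1610 / (28722.7700 * 1.4880) = 3.7670e-06 mol/L
Exhaustion = (c_initial - c_final) / c_initial * 100 = (2.9177e-05 - 3.7670e-06) / 2.9177e-05 * 100 = 87.0890 %


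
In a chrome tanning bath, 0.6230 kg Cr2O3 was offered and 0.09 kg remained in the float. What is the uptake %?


Formula: Uptake = (offered - residual) / offered * 100
Substituting: Uptake = (0.6230 - 0.09) / 0.6230 * 100
Result: 85.5538 %


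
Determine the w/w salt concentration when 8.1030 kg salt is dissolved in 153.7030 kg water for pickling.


Formula: Conc = salt / (water + salt) * 100
Substituting: Conc = 8.1030 / (153.7030 + 8.1030) * 100
Result: 5.0078 %


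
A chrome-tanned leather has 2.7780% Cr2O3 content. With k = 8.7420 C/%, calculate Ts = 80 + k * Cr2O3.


Formula: Ts = 80 + k * Cr2O3
Substituting: Ts = 80 + 8.7420 * 2.7780
Result: 104.2853 C


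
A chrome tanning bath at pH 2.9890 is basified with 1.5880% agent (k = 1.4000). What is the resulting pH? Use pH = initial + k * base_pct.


Formula: pH_final = pH_initial + k * base_pct
Substituting: pH_final = 2.9890 + 1.4000 * 1.5880
Result: 5.2122


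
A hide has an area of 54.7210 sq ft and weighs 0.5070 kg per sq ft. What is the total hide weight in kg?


Formula: Weight = area * weight_per_sqft
Substituting: Weight = 54.7210 * 0.5070
Result: 27.7435 kg


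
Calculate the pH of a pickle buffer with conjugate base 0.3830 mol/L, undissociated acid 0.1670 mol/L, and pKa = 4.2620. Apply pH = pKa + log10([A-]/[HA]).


ratio = [A-] / [HA] = 0.3830 / 0.1670 = 2.2934
log10(ratio) = 0.3605
pH = pKa + log10(ratio) = 4.2620 + 0.3605 = 4.6225


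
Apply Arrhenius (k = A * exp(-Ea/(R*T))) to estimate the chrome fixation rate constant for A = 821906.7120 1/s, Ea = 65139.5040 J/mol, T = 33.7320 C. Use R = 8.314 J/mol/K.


T_K = T_C + 273.15 = 33.7320 + 273.15 = 306.8820 K
exponent = -Ea / (R * T_K) = -65139.5040 / (8.314 * 306.8820) = -25.5307
k = A * exp(exponent) = 821906.7120 * exp(-25.5307) = 6.7139e-06 1/s


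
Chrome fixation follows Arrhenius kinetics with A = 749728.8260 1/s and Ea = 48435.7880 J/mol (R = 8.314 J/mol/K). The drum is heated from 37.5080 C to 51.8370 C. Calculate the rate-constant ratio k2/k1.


T1 = 37.5080 + 273.15 = 310.6580 K; T2 = 51.8370 + 273.15 = 324.9870 K
k1 = A * exp(-Ea/(R*T1)) = 749728.8260 * exp(-48435.7880/(8.314*310.6580)) = 0.00537678 1/s
k2 = A * exp(-Ea/(R*T2)) = 749728.8260 * exp(-48435.7880/(8.314*324.9870)) = 0.0122918 1/s
k2/k1 = 0.0122918 / 0.00537678 = 2.2861


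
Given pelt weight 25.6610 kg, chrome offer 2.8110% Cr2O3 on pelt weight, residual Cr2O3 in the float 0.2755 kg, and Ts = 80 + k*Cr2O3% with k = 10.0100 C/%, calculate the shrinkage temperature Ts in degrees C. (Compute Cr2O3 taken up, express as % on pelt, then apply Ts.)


Offered = pelt * offer_pct / 100 = 25.6610 * 2.8110 / 100 = 0.7213 kg
Uptake = offered - residual = 0.7213 - 0.2755 = 0.4458 kg
Cr2O3% on pelt = uptake / pelt * 100 = 0.4458 / 25.6610 * 100 = 1.7374 %
Ts = 80 + k * Cr2O3% = 80 + 10.0100 * 1.7374 = 97.3912 C


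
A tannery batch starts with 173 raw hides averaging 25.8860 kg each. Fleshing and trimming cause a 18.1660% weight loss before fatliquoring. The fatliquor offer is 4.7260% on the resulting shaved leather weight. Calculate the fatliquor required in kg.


Total_raw = N * avg_wt = 173 * 25.8860 = 4478.2780 kg
Substrate = Total_raw * (1 - loss/100) = 4478.2780 * (1 - 18.1660/100) = 3664.7540 kg
Fat = Substrate * pct / 100 = 3664.7540 * 4.7260 / 100 = 173.1963 kg


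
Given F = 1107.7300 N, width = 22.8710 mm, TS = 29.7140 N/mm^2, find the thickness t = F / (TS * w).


Formula: t = F / (TS * w)
Substituting: t = 1107.7300 / (29.7140 * 22.8710)
Result: 1.6300 mm


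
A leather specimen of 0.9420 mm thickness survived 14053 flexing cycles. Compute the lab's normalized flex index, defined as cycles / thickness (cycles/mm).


Formula: Index = cycles / thickness
Substituting: Index = 14053 / 0.9420
Result: 14918.2590 cycles/mm


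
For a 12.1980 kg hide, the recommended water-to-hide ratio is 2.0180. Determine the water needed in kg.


Formula: Water = hide_weight * ratio
Substituting: Water = 12.1980 * 2.0180
Result: 24.6156 kg


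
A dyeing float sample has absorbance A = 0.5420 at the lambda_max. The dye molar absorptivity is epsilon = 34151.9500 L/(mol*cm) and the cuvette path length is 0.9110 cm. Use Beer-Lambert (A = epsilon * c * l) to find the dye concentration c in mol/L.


Formula: c = A / (epsilon * l)
Substituting: c = 0.5420 / (34151.9500 * 0.9110)
Result: 1.7421e-05 mol/L


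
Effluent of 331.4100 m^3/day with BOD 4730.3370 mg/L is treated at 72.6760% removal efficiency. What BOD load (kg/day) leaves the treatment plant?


Load_in = volume * conc / 1000 = 331.4100 * 4730.3370 / 1000 = 1567.6810 kg/day
Removed = Load_in * eff / 100 = 1567.6810 * 72.6760 / 100 = 1139.3278 kg/day
Load_out = Load_in - Removed = 1567.6810 - 1139.3278 = 428.3532 kg/day
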